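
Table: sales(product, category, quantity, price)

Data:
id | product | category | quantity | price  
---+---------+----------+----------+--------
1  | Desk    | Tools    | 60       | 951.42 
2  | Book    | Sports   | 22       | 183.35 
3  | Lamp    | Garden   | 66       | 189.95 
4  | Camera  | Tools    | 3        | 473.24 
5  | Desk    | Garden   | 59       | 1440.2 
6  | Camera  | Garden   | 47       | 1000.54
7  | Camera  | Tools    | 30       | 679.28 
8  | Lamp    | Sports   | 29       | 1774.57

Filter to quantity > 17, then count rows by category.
SELECT category, COUNT(*)
FROM sales
WHERE quantity > 17
GROUP BY category

Note: WHERE filters rows before grouping.

Result:
  Garden: 3
  Sports: 2
  Tools: 2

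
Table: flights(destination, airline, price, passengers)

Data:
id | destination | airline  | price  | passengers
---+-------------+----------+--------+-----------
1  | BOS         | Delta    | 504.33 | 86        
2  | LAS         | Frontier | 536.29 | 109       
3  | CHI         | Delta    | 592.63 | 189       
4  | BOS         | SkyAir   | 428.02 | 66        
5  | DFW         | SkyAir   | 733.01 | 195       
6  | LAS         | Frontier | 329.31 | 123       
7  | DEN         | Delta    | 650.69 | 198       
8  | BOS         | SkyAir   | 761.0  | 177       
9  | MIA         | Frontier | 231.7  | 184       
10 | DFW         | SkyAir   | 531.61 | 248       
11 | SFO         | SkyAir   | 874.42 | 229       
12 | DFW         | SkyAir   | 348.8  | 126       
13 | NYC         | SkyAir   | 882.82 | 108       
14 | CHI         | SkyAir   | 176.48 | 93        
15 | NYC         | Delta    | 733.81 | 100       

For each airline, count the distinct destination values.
SELECT airline, COUNT(DISTINCT destination)
FROM flights
GROUP BY airline

Result:
  Delta: 4 distinct
  Frontier: 2 distinct
  SkyAir: 5 distinct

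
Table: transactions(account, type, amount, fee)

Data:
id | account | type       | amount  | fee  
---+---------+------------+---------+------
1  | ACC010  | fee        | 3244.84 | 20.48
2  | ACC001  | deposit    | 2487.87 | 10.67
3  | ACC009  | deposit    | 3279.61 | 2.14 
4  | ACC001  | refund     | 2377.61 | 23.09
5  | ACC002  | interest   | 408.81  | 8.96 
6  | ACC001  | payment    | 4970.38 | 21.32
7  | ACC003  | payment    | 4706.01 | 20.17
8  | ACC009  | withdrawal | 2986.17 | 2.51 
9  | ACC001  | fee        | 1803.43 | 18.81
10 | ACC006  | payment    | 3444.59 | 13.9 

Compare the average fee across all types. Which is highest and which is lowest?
SELECT type, AVG(fee)
FROM transactions
GROUP BY type
ORDER BY AVG(fee)

All groups:
  withdrawal: 2.51
  deposit: 6.41
  interest: 8.96
  payment: 18.46
  fee: 19.65
  refund: 23.09

Highest: refund (23.09)
Lowest: withdrawal (2.51)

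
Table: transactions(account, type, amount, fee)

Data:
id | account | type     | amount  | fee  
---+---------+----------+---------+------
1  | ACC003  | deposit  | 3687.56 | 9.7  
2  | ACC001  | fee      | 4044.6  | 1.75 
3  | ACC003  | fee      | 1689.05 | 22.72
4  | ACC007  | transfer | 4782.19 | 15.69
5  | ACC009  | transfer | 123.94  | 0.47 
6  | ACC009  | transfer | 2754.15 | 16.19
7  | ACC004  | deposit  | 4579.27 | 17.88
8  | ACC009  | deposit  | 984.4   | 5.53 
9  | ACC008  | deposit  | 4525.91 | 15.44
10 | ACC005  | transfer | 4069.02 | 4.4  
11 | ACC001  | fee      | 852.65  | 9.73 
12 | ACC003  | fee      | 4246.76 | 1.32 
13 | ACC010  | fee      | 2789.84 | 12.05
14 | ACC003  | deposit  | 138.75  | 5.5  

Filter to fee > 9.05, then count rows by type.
SELECT type, COUNT(*)
FROM transactions
WHERE fee > 9.05
GROUP BY type

Note: WHERE filters rows before grouping.

Result:
  deposit: 3
  fee: 3
  transfer: 2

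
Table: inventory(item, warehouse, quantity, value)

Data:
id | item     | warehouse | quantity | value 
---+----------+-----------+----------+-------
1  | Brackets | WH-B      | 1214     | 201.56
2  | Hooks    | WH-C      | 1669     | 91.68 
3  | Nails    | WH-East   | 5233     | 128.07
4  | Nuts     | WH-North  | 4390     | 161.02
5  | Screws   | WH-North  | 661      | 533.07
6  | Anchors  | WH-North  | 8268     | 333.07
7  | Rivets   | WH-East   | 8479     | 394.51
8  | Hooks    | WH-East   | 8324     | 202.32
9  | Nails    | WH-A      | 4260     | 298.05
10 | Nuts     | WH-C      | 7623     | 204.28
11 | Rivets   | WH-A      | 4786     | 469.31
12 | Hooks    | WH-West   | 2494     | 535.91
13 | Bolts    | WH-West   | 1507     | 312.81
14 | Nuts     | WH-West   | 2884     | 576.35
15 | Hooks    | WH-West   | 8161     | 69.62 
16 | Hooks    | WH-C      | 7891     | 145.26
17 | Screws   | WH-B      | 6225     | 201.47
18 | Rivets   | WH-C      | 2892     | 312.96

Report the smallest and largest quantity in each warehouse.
SELECT warehouse, MIN(quantity), MAX(quantity)
FROM inventory
GROUP BY warehouse

Result:
  WH-A: min=4260, max=4786
  WH-B: min=1214, max=6225
  WH-C: min=1669, max=7891
  WH-East: min=5233, max=8479
  WH-North: min=661, max=8268
  WH-West: min=1507, max=8161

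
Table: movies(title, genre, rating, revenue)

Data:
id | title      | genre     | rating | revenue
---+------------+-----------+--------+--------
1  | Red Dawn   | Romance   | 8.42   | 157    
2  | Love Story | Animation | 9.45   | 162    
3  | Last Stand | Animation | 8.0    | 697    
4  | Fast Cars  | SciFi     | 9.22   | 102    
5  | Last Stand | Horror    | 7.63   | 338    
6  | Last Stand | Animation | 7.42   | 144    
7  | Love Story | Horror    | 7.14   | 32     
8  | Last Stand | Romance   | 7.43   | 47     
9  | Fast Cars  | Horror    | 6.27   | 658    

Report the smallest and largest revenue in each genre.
SELECT genre, MIN(revenue), MAX(revenue)
FROM movies
GROUP BY genre

Result:
  Animation: min=144, max=697
  Horror: min=32, max=658
  Romance: min=47, max=157
  SciFi: min=102, max=102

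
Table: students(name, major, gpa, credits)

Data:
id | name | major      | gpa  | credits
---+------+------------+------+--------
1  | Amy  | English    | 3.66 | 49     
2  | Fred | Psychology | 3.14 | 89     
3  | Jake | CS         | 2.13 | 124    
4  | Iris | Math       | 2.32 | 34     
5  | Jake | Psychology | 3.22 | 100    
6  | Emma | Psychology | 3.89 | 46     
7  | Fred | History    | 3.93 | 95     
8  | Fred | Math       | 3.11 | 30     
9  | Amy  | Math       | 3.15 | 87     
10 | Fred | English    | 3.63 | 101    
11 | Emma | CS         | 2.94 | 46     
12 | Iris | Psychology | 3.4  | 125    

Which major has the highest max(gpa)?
SELECT major, MAX(gpa) as val
FROM students
GROUP BY major
ORDER BY val DESC
LIMIT 1

Result: History with max(gpa) = 3.93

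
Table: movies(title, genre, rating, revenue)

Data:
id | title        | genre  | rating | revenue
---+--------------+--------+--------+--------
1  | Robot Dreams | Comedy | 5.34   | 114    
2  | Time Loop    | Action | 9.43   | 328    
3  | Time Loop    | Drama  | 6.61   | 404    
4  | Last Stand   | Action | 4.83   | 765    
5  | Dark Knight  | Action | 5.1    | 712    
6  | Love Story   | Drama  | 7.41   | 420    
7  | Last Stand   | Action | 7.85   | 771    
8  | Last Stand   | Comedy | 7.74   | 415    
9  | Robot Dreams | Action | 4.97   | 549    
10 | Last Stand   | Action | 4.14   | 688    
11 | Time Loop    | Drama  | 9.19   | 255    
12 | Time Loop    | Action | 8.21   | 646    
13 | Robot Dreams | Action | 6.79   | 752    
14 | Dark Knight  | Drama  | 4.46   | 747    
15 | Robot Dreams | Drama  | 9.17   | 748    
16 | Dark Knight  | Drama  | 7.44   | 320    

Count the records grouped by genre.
SELECT genre, COUNT(*) as count
FROM movies
GROUP BY genre

Result:
  Action: 8
  Comedy: 2
  Drama: 6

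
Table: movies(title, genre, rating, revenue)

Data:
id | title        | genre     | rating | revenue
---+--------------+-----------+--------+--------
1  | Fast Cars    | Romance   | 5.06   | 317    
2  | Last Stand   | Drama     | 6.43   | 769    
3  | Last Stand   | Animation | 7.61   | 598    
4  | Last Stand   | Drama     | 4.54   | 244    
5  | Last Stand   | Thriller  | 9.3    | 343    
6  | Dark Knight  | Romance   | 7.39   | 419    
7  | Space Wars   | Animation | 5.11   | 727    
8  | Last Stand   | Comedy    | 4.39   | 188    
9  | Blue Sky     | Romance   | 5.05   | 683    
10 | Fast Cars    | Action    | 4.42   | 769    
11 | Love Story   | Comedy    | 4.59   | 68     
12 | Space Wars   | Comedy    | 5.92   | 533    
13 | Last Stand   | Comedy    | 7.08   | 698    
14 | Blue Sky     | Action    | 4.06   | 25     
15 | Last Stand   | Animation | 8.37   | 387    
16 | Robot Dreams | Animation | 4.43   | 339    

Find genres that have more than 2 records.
SELECT genre, COUNT(*) as cnt
FROM movies
GROUP BY genre
HAVING COUNT(*) > 2

Result:
  Animation: 4
  Comedy: 4
  Romance: 3

Note: HAVING filters groups after aggregation, WHERE filters rows before.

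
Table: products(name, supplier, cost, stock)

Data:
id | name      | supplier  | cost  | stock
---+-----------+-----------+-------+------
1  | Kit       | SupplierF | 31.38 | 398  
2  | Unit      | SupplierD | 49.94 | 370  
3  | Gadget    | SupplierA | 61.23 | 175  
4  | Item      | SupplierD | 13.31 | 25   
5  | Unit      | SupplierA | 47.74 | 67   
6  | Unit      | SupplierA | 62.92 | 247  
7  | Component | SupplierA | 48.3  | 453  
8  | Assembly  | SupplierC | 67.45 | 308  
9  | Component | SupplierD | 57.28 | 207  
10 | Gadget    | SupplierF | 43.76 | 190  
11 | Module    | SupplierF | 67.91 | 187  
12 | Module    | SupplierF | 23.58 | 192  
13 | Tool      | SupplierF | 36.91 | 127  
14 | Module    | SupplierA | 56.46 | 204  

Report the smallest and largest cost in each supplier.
SELECT supplier, MIN(cost), MAX(cost)
FROM products
GROUP BY supplier

Result:
  SupplierA: min=47.74, max=62.92
  SupplierC: min=67.45, max=67.45
  SupplierD: min=13.31, max=57.28
  SupplierF: min=23.58, max=67.91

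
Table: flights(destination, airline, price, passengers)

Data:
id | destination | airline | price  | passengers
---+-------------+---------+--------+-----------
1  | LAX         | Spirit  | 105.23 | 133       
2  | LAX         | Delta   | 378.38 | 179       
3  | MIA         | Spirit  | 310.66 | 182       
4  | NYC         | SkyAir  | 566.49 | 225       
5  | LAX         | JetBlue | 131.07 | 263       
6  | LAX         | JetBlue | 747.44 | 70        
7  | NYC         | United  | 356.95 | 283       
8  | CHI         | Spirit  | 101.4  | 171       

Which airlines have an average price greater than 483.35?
SELECT airline, AVG(price)
FROM flights
GROUP BY airline
HAVING AVG(price) > 483.35

Result:
  SkyAir: avg=566.49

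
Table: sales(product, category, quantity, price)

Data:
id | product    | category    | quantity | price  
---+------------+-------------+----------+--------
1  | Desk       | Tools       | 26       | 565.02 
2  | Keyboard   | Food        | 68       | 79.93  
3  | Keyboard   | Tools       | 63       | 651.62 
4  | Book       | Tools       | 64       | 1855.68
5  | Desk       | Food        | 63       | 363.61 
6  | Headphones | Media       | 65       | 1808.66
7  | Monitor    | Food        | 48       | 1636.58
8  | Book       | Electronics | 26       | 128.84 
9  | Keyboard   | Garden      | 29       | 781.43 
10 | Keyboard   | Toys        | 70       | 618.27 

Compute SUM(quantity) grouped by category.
SELECT category, SUM(quantity) as result
FROM sales
GROUP BY category

Result:
  Electronics: 26
  Food: 179
  Garden: 29
  Media: 65
  Tools: 153
  Toys: 70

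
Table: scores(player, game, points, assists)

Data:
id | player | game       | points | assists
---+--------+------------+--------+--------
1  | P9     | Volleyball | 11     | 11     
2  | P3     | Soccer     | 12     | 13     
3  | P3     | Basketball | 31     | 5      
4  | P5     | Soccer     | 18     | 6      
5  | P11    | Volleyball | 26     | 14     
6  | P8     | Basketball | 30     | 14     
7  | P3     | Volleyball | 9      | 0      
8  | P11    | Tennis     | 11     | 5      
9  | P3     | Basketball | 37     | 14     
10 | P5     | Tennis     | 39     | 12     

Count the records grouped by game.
SELECT game, COUNT(*) as count
FROM scores
GROUP BY game

Result:
  Basketball: 3
  Soccer: 2
  Tennis: 2
  Volleyball: 3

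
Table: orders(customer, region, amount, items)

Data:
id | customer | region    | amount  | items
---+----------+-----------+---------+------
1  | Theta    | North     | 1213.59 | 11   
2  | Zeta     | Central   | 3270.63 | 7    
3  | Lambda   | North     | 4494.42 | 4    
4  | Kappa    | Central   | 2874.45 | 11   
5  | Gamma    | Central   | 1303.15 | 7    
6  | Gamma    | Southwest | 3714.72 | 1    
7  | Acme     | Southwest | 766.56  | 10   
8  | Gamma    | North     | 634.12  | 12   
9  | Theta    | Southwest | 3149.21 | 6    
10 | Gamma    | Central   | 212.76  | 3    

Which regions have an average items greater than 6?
SELECT region, AVG(items)
FROM orders
GROUP BY region
HAVING AVG(items) > 6

Result:
  Central: avg=7.00
  North: avg=9.00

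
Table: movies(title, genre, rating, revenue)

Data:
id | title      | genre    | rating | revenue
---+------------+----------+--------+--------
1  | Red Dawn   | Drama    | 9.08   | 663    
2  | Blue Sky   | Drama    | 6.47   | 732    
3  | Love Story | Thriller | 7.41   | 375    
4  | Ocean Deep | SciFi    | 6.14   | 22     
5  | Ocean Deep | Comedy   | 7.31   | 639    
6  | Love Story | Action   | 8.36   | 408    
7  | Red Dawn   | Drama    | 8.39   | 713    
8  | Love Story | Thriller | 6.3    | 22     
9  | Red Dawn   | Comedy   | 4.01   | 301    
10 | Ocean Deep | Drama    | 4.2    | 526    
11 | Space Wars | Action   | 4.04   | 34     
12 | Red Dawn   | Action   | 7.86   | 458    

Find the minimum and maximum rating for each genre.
SELECT genre, MIN(rating), MAX(rating)
FROM movies
GROUP BY genre

Result:
  Action: min=4.04, max=8.36
  Comedy: min=4.01, max=7.31
  Drama: min=4.20, max=9.08
  SciFi: min=6.14, max=6.14
  Thriller: min=6.30, max=7.41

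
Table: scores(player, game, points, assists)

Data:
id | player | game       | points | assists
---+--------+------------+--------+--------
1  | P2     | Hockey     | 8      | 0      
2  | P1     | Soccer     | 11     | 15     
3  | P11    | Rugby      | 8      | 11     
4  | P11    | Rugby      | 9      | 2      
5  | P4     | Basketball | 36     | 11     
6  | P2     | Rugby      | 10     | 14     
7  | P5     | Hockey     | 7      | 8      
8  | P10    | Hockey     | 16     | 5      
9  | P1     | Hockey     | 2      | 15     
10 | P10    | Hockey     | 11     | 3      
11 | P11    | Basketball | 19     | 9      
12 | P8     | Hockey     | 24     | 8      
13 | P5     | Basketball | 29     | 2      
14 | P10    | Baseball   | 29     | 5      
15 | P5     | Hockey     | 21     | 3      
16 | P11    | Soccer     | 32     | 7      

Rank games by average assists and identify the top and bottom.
SELECT game, AVG(assists)
FROM scores
GROUP BY game
ORDER BY AVG(assists)

All groups:
  Baseball: 5.00
  Hockey: 6.00
  Basketball: 7.33
  Rugby: 9.00
  Soccer: 11.00

Highest: Soccer (11.00)
Lowest: Baseball (5.00)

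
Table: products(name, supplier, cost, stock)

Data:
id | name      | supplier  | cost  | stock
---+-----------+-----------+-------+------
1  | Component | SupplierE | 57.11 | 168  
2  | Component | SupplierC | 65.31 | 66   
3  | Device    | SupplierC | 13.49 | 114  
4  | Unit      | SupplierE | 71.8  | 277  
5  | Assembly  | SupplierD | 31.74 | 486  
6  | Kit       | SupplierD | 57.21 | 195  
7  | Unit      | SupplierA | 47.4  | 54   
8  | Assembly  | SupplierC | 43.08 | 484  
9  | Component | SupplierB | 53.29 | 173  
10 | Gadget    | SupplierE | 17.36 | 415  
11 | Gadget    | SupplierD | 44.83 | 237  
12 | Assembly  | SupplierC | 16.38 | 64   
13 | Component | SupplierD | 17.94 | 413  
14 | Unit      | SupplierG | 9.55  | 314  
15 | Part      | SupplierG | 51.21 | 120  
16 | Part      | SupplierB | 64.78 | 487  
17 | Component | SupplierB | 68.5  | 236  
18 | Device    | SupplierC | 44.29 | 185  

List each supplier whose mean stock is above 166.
SELECT supplier, AVG(stock)
FROM products
GROUP BY supplier
HAVING AVG(stock) > 166

Result:
  SupplierB: avg=298.67
  SupplierC: avg=182.60
  SupplierD: avg=332.75
  SupplierE: avg=286.67
  SupplierG: avg=217.00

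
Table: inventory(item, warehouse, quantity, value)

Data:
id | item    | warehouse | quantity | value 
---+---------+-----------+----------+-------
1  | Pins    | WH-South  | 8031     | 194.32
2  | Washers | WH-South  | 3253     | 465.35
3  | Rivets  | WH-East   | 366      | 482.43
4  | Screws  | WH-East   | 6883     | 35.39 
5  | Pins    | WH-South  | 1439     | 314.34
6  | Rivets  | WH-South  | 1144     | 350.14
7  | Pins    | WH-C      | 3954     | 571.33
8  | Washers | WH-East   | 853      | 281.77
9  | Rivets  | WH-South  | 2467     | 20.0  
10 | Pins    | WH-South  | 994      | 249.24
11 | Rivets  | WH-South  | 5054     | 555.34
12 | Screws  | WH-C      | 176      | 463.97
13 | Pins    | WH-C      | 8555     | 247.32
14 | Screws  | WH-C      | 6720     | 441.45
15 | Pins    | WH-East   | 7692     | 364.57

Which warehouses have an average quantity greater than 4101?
SELECT warehouse, AVG(quantity)
FROM inventory
GROUP BY warehouse
HAVING AVG(quantity) > 4101

Result:
  WH-C: avg=4851.25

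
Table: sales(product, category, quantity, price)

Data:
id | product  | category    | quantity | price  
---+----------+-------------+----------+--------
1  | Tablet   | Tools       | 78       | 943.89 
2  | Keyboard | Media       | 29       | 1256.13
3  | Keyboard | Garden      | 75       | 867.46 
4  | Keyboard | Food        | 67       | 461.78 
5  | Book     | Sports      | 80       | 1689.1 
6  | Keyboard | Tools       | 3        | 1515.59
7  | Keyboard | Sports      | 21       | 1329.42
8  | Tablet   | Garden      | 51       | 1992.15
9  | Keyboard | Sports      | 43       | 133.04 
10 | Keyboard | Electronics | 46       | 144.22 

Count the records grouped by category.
SELECT category, COUNT(*) as count
FROM sales
GROUP BY category

Result:
  Electronics: 1
  Food: 1
  Garden: 2
  Media: 1
  Sports: 3
  Tools: 2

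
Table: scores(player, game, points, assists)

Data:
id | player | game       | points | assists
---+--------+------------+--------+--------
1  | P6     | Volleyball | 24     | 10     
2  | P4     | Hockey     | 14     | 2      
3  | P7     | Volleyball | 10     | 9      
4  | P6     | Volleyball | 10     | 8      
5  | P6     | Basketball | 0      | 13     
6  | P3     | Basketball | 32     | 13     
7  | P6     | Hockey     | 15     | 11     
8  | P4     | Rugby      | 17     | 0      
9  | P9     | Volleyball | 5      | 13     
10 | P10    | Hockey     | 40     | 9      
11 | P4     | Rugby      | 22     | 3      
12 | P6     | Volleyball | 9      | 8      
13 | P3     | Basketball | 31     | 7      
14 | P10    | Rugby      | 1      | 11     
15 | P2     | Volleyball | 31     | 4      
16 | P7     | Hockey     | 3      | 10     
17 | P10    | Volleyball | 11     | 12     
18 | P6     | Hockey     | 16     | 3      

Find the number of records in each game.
SELECT game, COUNT(*) as count
FROM scores
GROUP BY game

Result:
  Basketball: 3
  Hockey: 5
  Rugby: 3
  Volleyball: 7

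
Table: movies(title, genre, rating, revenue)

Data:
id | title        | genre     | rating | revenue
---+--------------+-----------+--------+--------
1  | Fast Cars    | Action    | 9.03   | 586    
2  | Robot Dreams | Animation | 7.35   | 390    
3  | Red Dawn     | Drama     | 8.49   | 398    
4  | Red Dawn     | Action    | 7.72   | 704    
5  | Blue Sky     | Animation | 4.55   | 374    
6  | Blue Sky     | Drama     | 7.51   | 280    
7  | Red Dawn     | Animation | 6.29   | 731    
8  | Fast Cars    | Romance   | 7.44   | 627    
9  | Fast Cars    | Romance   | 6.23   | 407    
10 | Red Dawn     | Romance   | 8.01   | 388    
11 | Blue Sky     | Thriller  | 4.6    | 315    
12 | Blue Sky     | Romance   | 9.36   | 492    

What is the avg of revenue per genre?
SELECT genre, AVG(revenue) as result
FROM movies
GROUP BY genre

Result:
  Action: 645.00
  Animation: 498.33
  Drama: 339.00
  Romance: 478.50
  Thriller: 315.00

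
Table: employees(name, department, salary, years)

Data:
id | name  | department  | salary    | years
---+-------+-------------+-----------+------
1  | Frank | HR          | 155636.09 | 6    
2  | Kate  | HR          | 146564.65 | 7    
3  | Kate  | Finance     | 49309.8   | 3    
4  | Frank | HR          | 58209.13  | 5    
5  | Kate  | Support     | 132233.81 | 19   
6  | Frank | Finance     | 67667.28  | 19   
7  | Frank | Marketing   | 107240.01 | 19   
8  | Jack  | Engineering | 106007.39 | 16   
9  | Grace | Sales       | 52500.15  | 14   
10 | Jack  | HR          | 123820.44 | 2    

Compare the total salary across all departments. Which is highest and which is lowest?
SELECT department, SUM(salary)
FROM employees
GROUP BY department
ORDER BY SUM(salary)

All groups:
  Sales: 52500.15
  Engineering: 106007.39
  Marketing: 107240.01
  Finance: 116977.08
  Support: 132233.81
  HR: 484230.31

Highest: HR (484230.31)
Lowest: Sales (52500.15)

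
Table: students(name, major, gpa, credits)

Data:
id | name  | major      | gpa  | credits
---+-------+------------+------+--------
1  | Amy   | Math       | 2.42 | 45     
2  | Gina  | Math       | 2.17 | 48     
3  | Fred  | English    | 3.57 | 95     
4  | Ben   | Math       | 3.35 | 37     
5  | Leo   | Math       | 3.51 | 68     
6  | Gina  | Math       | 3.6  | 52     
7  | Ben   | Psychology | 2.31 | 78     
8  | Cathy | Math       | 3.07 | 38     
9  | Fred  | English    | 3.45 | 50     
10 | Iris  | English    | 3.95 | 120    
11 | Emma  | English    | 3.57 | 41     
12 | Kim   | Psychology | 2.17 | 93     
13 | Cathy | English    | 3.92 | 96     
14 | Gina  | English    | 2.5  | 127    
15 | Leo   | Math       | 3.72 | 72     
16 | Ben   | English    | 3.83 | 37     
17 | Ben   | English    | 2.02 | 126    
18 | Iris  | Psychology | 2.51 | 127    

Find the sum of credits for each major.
SELECT major, SUM(credits) as result
FROM students
GROUP BY major

Result:
  English: 692
  Math: 360
  Psychology: 298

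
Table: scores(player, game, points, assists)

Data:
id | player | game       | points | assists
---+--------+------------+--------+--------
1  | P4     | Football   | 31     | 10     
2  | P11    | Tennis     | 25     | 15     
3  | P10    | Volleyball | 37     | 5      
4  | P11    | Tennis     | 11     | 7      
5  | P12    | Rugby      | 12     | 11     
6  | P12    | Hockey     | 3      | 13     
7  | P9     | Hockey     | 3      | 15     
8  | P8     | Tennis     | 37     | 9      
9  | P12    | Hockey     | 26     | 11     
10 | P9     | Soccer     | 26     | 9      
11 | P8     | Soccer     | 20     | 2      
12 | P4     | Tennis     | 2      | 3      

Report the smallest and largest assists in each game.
SELECT game, MIN(assists), MAX(assists)
FROM scores
GROUP BY game

Result:
  Football: min=10, max=10
  Hockey: min=11, max=15
  Rugby: min=11, max=11
  Soccer: min=2, max=9
  Tennis: min=3, max=15
  Volleyball: min=5, max=5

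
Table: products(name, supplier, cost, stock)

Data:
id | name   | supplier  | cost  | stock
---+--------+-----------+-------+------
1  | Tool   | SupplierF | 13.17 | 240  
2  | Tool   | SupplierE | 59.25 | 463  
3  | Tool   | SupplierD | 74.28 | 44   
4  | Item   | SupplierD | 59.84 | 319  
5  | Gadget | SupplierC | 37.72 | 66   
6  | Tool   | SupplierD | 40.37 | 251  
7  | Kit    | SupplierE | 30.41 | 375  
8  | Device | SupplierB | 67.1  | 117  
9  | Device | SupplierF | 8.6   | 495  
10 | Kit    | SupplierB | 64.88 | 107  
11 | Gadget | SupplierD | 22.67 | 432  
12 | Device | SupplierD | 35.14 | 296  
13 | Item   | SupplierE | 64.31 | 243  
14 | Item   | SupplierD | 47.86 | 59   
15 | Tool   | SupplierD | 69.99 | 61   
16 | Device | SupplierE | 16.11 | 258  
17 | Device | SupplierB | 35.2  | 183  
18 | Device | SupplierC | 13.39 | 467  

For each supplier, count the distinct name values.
SELECT supplier, COUNT(DISTINCT name)
FROM products
GROUP BY supplier

Result:
  SupplierB: 2 distinct
  SupplierC: 2 distinct
  SupplierD: 4 distinct
  SupplierE: 4 distinct
  SupplierF: 2 distinct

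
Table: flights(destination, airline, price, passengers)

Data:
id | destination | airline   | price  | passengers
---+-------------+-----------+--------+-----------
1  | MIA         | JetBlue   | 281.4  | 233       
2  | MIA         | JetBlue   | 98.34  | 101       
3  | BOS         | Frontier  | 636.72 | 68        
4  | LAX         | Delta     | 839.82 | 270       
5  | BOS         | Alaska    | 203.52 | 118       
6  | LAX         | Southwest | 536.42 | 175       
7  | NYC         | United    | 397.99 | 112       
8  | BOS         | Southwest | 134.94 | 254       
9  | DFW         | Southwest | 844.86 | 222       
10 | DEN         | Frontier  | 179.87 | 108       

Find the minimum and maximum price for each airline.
SELECT airline, MIN(price), MAX(price)
FROM flights
GROUP BY airline

Result:
  Alaska: min=203.52, max=203.52
  Delta: min=839.82, max=839.82
  Frontier: min=179.87, max=636.72
  JetBlue: min=98.34, max=281.40
  Southwest: min=134.94, max=844.86
  United: min=397.99, max=397.99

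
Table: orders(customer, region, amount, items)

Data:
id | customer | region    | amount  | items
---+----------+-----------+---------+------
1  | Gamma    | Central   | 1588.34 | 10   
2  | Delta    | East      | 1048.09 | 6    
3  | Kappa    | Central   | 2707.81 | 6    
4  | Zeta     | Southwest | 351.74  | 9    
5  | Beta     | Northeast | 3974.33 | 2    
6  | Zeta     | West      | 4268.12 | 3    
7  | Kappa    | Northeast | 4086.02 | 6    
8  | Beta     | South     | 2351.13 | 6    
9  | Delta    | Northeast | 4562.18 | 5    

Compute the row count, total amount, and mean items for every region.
SELECT region,
       COUNT(*) as cnt,
       SUM(amount) as total_amount,
       AVG(items) as avg_items
FROM orders
GROUP BY region

Result:
  Central: 2 records, 4296.15 total amount, 8.00 avg items
  East: 1 records, 1048.09 total amount, 6.00 avg items
  Northeast: 3 records, 12622.53 total amount, 4.33 avg items
  South: 1 records, 2351.13 total amount, 6.00 avg items
  Southwest: 1 records, 351.74 total amount, 9.00 avg items
  West: 1 records, 4268.12 total amount, 3.00 avg items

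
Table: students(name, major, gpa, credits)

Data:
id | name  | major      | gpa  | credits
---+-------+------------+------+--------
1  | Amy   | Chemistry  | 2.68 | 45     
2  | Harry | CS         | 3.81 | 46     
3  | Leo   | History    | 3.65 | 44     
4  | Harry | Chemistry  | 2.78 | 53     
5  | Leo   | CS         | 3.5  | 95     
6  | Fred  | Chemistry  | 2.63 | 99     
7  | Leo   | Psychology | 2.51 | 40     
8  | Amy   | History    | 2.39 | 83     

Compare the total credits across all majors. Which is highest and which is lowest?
SELECT major, SUM(credits)
FROM students
GROUP BY major
ORDER BY SUM(credits)

All groups:
  Psychology: 40
  History: 127
  CS: 141
  Chemistry: 197

Highest: Chemistry (197)
Lowest: Psychology (40)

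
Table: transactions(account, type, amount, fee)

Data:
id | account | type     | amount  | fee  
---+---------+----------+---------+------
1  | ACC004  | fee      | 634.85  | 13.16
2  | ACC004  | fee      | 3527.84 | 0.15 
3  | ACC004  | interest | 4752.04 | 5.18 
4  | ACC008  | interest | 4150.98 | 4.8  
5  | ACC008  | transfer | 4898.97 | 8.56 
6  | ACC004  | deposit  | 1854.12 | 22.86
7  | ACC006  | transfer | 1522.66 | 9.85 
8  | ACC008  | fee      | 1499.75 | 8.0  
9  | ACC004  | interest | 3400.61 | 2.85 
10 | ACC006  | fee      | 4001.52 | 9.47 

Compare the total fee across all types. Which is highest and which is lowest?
SELECT type, SUM(fee)
FROM transactions
GROUP BY type
ORDER BY SUM(fee)

All groups:
  interest: 12.83
  transfer: 18.41
  deposit: 22.86
  fee: 30.78

Highest: fee (30.78)
Lowest: interest (12.83)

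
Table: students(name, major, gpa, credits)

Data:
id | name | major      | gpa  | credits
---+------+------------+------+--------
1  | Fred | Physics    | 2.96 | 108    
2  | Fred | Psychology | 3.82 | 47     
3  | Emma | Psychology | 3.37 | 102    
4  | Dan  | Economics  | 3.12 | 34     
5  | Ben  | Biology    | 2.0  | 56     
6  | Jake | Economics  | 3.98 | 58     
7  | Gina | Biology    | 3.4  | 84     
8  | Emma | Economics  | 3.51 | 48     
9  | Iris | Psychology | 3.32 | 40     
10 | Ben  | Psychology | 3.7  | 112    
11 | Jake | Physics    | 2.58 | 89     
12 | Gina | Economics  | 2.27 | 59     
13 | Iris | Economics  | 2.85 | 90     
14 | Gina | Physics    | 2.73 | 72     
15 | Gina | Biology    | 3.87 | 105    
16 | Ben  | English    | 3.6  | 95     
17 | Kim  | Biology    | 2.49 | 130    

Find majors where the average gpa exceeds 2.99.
SELECT major, AVG(gpa)
FROM students
GROUP BY major
HAVING AVG(gpa) > 2.99

Result:
  Economics: avg=3.15
  English: avg=3.60
  Psychology: avg=3.55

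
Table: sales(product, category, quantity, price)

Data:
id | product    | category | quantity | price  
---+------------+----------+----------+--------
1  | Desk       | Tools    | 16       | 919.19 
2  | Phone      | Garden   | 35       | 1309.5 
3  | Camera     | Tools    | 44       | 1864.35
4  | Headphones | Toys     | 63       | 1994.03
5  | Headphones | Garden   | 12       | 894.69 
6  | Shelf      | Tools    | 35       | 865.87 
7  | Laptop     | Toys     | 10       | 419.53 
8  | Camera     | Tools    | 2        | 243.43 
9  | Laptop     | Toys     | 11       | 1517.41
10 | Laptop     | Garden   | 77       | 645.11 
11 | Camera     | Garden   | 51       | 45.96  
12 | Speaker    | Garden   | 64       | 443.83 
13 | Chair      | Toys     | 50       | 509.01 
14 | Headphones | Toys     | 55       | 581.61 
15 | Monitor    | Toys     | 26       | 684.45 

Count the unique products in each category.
SELECT category, COUNT(DISTINCT product)
FROM sales
GROUP BY category

Result:
  Garden: 5 distinct
  Tools: 3 distinct
  Toys: 4 distinct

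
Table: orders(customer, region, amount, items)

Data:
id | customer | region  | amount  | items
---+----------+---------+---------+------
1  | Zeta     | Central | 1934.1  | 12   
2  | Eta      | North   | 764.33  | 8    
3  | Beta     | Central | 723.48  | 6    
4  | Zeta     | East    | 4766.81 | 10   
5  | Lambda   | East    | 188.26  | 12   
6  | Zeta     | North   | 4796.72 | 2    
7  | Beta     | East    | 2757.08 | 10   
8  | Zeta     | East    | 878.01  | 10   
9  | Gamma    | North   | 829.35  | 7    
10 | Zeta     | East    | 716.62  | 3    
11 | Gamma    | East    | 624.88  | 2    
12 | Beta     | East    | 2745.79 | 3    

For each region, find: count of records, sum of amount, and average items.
SELECT region,
       COUNT(*) as cnt,
       SUM(amount) as total_amount,
       AVG(items) as avg_items
FROM orders
GROUP BY region

Result:
  Central: 2 records, 2657.58 total amount, 9.00 avg items
  East: 7 records, 12677.45 total amount, 7.14 avg items
  North: 3 records, 6390.40 total amount, 5.67 avg items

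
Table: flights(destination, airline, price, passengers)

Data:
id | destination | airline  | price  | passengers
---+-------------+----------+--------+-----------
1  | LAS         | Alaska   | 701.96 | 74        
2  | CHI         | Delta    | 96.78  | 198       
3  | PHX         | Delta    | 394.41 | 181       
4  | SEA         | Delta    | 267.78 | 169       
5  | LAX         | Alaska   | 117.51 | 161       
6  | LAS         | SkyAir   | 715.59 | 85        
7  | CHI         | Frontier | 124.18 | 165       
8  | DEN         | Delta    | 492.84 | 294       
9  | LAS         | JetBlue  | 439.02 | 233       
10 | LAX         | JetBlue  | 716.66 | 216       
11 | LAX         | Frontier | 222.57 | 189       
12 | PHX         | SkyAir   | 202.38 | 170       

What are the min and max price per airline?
SELECT airline, MIN(price), MAX(price)
FROM flights
GROUP BY airline

Result:
  Alaska: min=117.51, max=701.96
  Delta: min=96.78, max=492.84
  Frontier: min=124.18, max=222.57
  JetBlue: min=439.02, max=716.66
  SkyAir: min=202.38, max=715.59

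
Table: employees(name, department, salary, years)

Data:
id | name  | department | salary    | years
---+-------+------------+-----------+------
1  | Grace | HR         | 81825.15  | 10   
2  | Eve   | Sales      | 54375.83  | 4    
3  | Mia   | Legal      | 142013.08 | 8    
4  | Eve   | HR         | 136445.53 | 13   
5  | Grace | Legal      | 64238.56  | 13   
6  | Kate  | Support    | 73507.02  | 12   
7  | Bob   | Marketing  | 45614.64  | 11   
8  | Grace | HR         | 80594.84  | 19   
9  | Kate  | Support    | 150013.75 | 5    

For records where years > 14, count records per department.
SELECT department, COUNT(*)
FROM employees
WHERE years > 14
GROUP BY department

Note: WHERE filters rows before grouping.

Result:
  HR: 1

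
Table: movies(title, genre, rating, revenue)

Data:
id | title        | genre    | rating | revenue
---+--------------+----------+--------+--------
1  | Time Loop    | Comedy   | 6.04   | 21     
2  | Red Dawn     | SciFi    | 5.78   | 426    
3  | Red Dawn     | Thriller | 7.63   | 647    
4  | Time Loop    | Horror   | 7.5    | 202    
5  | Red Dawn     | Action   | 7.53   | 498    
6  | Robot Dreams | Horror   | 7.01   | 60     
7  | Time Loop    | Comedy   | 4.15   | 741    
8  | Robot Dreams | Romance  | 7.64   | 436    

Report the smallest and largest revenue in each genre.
SELECT genre, MIN(revenue), MAX(revenue)
FROM movies
GROUP BY genre

Result:
  Action: min=498, max=498
  Comedy: min=21, max=741
  Horror: min=60, max=202
  Romance: min=436, max=436
  SciFi: min=426, max=426
  Thriller: min=647, max=647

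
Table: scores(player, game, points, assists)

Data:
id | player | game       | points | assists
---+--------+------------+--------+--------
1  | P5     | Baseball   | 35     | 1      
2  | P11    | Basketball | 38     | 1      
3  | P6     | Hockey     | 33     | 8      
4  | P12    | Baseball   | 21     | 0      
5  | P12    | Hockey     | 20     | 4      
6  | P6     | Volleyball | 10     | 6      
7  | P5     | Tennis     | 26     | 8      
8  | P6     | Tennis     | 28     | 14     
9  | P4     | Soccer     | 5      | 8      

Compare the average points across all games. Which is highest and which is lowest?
SELECT game, AVG(points)
FROM scores
GROUP BY game
ORDER BY AVG(points)

All groups:
  Soccer: 5.00
  Volleyball: 10.00
  Hockey: 26.50
  Tennis: 27.00
  Baseball: 28.00
  Basketball: 38.00

Highest: Basketball (38.00)
Lowest: Soccer (5.00)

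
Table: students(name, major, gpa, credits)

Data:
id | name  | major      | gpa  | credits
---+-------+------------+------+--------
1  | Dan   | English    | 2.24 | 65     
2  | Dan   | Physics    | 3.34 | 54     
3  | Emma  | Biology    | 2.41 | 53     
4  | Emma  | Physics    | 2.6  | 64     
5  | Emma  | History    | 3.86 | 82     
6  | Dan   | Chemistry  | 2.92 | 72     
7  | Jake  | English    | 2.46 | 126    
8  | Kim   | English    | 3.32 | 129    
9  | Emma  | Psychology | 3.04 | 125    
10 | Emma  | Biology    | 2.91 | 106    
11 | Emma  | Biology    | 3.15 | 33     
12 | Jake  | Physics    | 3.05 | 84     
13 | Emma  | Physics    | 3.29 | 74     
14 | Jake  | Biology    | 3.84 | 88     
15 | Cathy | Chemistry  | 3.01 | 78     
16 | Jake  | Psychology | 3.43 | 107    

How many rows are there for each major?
SELECT major, COUNT(*) as count
FROM students
GROUP BY major

Result:
  Biology: 4
  Chemistry: 2
  English: 3
  History: 1
  Physics: 4
  Psychology: 2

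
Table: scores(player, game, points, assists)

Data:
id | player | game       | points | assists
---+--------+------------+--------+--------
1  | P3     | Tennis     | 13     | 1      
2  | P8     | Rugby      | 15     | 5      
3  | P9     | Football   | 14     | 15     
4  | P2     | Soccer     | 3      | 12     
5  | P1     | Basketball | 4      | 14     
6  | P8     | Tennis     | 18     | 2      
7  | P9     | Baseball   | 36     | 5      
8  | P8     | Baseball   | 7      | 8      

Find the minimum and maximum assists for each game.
SELECT game, MIN(assists), MAX(assists)
FROM scores
GROUP BY game

Result:
  Baseball: min=5, max=8
  Basketball: min=14, max=14
  Football: min=15, max=15
  Rugby: min=5, max=5
  Soccer: min=12, max=12
  Tennis: min=1, max=2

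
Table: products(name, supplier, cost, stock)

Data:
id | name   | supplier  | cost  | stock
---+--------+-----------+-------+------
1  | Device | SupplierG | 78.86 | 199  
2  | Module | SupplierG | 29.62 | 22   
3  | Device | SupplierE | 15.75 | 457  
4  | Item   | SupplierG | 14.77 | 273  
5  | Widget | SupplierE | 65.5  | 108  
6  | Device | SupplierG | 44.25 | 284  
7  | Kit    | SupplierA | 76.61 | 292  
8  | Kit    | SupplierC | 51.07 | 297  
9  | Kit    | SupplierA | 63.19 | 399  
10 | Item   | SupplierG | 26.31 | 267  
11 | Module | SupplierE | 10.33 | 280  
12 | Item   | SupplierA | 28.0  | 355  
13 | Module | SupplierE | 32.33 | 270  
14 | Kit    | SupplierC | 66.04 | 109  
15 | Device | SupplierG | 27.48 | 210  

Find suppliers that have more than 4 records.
SELECT supplier, COUNT(*) as cnt
FROM products
GROUP BY supplier
HAVING COUNT(*) > 4

Result:
  SupplierG: 6

Note: HAVING filters groups after aggregation, WHERE filters rows before.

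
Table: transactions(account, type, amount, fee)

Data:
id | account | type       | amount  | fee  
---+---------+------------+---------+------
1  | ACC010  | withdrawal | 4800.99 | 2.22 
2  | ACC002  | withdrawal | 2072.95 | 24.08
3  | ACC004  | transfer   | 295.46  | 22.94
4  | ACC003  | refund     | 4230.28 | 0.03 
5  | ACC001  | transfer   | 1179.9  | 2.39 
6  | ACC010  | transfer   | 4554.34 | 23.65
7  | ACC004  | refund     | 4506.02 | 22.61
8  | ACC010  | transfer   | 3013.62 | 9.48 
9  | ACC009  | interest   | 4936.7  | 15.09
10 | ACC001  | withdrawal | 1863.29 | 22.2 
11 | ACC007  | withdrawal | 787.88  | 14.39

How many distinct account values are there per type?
SELECT type, COUNT(DISTINCT account)
FROM transactions
GROUP BY type

Result:
  interest: 1 distinct
  refund: 2 distinct
  transfer: 3 distinct
  withdrawal: 4 distinct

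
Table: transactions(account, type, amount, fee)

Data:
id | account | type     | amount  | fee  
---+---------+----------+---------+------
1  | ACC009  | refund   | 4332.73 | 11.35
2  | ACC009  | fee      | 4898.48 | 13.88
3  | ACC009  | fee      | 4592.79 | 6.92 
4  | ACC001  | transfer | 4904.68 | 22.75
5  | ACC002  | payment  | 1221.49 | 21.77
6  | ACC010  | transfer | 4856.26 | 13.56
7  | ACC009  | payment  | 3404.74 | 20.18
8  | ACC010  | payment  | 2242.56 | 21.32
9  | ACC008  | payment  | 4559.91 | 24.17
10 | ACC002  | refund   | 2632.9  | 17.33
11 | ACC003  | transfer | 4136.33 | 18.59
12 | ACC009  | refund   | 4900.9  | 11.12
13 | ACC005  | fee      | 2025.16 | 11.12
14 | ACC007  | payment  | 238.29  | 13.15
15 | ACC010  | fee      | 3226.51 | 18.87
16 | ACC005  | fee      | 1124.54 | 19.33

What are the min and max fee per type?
SELECT type, MIN(fee), MAX(fee)
FROM transactions
GROUP BY type

Result:
  fee: min=6.92, max=19.33
  payment: min=13.15, max=24.17
  refund: min=11.12, max=17.33
  transfer: min=13.56, max=22.75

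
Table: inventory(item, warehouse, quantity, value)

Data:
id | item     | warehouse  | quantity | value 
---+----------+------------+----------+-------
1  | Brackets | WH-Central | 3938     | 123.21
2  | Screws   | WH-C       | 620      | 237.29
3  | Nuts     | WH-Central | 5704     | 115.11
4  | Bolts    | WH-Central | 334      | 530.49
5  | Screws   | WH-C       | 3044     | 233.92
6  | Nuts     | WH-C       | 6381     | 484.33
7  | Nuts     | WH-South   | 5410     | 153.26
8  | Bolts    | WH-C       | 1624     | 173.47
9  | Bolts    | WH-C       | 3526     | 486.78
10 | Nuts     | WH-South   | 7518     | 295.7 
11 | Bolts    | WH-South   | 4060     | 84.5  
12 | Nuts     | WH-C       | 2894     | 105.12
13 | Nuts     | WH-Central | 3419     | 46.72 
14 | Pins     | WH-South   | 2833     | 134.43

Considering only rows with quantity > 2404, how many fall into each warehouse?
SELECT warehouse, COUNT(*)
FROM inventory
WHERE quantity > 2404
GROUP BY warehouse

Note: WHERE filters rows before grouping.

Result:
  WH-C: 4
  WH-Central: 3
  WH-South: 4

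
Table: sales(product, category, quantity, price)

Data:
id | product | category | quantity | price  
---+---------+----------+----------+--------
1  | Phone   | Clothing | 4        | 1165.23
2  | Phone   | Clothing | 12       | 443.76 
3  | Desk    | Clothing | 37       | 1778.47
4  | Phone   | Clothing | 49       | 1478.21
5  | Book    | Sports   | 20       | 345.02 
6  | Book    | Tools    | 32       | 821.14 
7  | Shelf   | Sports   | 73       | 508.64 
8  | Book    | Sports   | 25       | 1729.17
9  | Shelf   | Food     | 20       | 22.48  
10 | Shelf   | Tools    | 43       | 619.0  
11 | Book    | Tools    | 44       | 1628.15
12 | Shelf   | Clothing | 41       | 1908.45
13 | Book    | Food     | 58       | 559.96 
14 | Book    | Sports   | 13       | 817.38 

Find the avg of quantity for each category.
SELECT category, AVG(quantity) as result
FROM sales
GROUP BY category

Result:
  Clothing: 28.60
  Food: 39.00
  Sports: 32.75
  Tools: 39.67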